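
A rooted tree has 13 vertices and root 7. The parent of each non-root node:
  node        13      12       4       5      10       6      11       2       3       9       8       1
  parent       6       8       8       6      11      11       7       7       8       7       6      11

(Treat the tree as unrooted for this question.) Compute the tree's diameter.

A longest path is 3–8–6–11–7–9, with 5 edges.

5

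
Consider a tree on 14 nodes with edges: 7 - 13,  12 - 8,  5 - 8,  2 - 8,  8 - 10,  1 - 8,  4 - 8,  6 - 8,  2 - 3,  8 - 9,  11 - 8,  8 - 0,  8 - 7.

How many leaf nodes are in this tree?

Exactly 11 nodes have a single neighbour: 0, 1, 3, 4, 5, 6, 9, 10, 11, 12, 13.

11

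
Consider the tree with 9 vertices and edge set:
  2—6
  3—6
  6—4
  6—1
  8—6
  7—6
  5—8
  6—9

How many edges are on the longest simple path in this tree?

Starting from 5, a farthest node is 1 at distance 3.
One longest path: 5 - 8 - 6 - 1.
So the diameter is 3.

3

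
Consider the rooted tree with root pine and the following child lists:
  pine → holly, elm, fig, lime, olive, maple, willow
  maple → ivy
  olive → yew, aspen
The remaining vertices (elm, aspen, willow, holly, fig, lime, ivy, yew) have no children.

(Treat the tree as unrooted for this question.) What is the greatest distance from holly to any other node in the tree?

3

The node farthest from holly is ivy (yew, aspen also at distance 3), via holly – pine – maple – ivy — 3 edges.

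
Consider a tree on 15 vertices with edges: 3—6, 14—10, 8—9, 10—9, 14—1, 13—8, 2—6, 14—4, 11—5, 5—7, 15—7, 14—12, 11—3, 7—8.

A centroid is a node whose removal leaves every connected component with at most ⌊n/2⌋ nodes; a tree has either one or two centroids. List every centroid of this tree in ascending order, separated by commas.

8

If 8 is removed the pieces have sizes 7, 6, 1, all ≤ ⌊15/2⌋ = 7.
Every other node leaves some component of size > 7, so the centroid is unique.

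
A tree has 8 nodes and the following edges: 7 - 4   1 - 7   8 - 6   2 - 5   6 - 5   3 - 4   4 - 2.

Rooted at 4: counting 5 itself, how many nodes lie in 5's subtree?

5's subtree: {5, 6, 8}, size 3.

3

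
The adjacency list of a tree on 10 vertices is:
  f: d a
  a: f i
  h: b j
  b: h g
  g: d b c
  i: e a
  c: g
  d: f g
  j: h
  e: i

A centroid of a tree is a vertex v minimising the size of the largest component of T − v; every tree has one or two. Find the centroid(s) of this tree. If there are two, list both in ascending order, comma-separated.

d, g

If d is removed the pieces have sizes 5, 4, all ≤ ⌊10/2⌋ = 5.
g is adjacent to d and is also a centroid (the largest component after removing it is likewise 5).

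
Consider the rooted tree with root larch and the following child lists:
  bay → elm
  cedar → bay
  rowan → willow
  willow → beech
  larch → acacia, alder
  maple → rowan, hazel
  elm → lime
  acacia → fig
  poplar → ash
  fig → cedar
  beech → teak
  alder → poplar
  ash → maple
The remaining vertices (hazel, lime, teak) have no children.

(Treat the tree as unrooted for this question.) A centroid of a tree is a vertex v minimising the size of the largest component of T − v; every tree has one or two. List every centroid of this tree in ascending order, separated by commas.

alder, poplar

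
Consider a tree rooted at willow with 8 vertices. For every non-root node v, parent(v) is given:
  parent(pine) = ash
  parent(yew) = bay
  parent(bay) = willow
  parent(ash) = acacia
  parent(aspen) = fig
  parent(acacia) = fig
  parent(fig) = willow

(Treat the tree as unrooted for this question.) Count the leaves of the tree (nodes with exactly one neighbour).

Degree-1 nodes: aspen, pine, yew — 3 of them.

3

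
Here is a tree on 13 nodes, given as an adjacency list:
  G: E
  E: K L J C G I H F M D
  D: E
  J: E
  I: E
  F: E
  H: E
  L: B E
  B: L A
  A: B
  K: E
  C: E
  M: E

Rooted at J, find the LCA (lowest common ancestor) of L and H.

E

L's ancestor chain is L, E, J and H's is H, E, J; they first meet at E.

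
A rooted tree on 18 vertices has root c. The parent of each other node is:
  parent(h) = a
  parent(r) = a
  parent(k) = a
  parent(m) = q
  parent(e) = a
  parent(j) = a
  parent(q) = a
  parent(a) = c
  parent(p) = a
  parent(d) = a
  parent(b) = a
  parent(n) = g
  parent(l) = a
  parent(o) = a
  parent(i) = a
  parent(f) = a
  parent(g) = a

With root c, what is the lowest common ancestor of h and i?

Path h→root: h a c; path i→root: i a c.
First common node: a.

a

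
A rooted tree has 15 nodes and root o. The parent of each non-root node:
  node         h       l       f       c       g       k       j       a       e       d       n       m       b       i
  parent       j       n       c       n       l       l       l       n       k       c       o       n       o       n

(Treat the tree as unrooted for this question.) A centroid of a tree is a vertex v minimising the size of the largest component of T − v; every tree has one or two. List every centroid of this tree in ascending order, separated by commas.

If n is removed the pieces have sizes 6, 3, 2, 1, 1, 1, all ≤ ⌊15/2⌋ = 7.
Every other node leaves some component of size > 7, so the centroid is unique.

n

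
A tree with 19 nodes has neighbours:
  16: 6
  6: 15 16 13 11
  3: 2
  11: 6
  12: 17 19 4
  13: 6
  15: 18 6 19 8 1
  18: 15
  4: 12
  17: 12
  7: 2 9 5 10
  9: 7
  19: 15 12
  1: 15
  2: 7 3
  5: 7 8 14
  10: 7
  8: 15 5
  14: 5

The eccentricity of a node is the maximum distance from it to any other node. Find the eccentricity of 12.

7

The node farthest from 12 is 3, via 12–19–15–8–5–7–2–3 — 7 edges.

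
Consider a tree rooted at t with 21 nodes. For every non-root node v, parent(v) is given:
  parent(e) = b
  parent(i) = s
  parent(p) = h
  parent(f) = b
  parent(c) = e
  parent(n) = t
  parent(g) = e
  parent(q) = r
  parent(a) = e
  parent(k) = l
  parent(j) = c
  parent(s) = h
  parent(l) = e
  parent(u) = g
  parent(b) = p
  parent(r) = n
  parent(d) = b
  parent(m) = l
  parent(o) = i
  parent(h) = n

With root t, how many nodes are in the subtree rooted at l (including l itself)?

3

The subtree rooted at l contains: l, k, m — 3 nodes.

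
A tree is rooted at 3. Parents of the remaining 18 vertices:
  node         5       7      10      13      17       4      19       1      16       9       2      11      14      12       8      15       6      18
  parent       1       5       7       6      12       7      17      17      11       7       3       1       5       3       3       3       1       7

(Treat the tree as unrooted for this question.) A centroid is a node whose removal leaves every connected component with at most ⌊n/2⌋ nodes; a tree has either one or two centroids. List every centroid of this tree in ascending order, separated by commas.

1

Removing 1 splits the tree into components of sizes 7, 7, 2, 2; the largest is 7 ≤ ⌊19/2⌋ = 9.
No neighbour of 1 does as well, so 1 is the unique centroid.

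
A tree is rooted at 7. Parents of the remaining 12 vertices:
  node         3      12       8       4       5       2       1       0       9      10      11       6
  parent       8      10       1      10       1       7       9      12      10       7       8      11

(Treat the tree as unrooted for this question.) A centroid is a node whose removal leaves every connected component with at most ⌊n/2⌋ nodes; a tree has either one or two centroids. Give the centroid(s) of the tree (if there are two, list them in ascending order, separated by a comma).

9

If 9 is removed the pieces have sizes 6, 6, all ≤ ⌊13/2⌋ = 6.
Every other node leaves some component of size > 6, so the centroid is unique.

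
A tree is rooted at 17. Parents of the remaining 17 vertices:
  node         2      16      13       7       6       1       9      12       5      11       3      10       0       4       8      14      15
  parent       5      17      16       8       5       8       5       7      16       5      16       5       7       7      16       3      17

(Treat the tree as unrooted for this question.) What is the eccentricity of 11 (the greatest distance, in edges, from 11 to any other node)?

5

The node farthest from 11 is 4 (0, 12 also at distance 5), via 11–5–16–8–7–4 — 5 edges.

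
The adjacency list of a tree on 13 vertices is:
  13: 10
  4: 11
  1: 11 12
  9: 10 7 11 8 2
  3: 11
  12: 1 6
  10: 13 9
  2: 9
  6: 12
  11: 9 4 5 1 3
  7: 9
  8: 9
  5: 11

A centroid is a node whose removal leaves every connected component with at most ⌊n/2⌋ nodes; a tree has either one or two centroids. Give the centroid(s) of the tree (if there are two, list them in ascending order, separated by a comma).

If 11 is removed the pieces have sizes 6, 3, 1, 1, 1, all ≤ ⌊13/2⌋ = 6.
No neighbour of 11 does as well, so 11 is the unique centroid.

11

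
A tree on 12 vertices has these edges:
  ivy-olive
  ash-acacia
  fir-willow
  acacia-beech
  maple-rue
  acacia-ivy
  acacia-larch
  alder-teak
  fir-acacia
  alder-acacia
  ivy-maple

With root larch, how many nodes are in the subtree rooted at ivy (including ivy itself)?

4

ivy's subtree: {ivy, maple, olive, rue}, size 4.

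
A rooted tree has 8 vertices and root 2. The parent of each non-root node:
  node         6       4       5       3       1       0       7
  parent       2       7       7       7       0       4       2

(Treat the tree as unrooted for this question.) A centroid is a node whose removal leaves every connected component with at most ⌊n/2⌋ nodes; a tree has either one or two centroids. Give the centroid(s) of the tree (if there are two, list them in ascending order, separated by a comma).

Removing 7 splits the tree into components of sizes 3, 2, 1, 1; the largest is 3 ≤ ⌊8/2⌋ = 4.
Every other node leaves some component of size > 4, so the centroid is unique.

7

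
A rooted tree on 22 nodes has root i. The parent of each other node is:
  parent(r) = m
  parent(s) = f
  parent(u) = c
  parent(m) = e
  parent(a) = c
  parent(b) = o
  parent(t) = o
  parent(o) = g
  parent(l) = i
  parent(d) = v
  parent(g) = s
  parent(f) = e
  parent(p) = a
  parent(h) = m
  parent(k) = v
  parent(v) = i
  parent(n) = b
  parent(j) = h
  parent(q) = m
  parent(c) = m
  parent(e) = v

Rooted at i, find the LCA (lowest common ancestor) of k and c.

Path k→root: k v i; path c→root: c m e v i.
First common node: v.

v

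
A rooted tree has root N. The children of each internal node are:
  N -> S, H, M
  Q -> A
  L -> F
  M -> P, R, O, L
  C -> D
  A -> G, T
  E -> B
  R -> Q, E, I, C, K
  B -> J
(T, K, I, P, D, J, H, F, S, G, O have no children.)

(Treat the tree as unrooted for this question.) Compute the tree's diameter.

6

Starting from T, a farthest node is S at distance 6.
One longest path: T–A–Q–R–M–N–S.
So the diameter is 6.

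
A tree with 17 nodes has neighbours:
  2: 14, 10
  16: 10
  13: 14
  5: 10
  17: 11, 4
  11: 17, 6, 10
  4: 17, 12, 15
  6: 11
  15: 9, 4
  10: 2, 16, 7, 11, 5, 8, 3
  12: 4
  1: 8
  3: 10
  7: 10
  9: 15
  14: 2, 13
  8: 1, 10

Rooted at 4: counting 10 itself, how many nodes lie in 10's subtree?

10

10's subtree: {10, 2, 16, 5, 7, 3, 8, 14, 1, 13}, size 10.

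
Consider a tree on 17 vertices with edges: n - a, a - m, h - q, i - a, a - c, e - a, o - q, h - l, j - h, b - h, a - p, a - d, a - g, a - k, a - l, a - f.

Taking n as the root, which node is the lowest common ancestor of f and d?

Path f→root: f a n; path d→root: d a n.
First common node: a.

a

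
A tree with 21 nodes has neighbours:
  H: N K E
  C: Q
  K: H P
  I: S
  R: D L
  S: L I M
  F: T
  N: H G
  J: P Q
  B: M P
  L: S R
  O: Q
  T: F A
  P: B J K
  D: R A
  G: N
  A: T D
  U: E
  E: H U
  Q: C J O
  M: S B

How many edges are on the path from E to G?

The path is E – H – N – G, which has 3 edges.

3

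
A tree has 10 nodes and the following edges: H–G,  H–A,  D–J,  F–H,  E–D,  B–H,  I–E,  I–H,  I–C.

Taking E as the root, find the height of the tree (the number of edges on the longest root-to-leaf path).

3

A deepest node is A, reached by E – I – H – A.
That path has 3 edges, so the height is 3.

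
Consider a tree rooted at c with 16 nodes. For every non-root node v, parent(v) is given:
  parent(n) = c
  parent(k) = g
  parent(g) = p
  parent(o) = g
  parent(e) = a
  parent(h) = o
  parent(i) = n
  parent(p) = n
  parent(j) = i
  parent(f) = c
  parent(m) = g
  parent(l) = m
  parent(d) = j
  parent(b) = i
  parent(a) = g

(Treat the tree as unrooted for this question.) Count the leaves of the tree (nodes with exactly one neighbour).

Exactly 7 nodes have a single neighbour: b, d, e, f, h, k, l.

7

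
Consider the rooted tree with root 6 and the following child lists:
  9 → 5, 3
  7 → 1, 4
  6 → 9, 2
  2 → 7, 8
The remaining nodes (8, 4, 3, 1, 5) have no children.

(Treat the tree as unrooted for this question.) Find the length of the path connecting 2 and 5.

2 – 6 – 9 – 5: 3 edges.

3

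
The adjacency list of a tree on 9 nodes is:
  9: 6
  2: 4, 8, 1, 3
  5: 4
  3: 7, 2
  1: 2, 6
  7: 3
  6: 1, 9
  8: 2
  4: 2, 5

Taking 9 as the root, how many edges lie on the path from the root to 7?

Climbing from 7 to the root: 7–3–2–1–6–9. That's 5 steps.

5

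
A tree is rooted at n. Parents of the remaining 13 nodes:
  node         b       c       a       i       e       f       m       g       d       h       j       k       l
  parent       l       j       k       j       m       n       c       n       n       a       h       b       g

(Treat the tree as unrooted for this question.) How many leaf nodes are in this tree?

Degree-1 nodes: d, e, f, i — 4 of them.

4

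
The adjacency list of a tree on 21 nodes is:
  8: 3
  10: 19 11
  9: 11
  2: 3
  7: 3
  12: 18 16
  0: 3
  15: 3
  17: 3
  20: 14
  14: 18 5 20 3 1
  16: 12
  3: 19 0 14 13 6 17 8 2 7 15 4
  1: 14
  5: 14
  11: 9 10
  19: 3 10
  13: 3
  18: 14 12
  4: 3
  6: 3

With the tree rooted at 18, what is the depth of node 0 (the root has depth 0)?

Climbing from 0 to the root: 0 – 3 – 14 – 18. That's 3 steps.

3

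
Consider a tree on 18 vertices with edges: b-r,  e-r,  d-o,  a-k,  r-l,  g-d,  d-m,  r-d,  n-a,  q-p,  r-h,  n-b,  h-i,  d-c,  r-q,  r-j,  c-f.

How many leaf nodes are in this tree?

10

Exactly 10 nodes have a single neighbour: e, f, g, i, j, k, l, m, o, p.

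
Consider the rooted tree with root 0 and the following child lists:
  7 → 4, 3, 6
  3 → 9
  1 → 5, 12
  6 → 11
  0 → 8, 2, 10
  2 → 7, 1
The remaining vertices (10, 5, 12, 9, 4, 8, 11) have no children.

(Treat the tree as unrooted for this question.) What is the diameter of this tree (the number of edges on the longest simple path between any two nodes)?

Starting from 9, a farthest node is 5 at distance 5.
One longest path: 9 - 3 - 7 - 2 - 1 - 5.
So the diameter is 5.

5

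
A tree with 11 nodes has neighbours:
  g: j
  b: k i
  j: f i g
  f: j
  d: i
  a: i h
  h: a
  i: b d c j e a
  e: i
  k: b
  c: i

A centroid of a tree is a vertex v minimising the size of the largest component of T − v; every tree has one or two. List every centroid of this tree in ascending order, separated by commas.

Delete i: the remaining components have sizes 3, 2, 2, 1, 1, 1. Max 3 ≤ 5, so i is a centroid.
Every other node leaves some component of size > 5, so the centroid is unique.

i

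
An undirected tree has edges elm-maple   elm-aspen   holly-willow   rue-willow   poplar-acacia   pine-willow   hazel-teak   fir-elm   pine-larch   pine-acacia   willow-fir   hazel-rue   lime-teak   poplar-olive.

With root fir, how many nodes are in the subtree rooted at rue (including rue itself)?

The subtree rooted at rue contains: rue, hazel, teak, lime — 4 nodes.

4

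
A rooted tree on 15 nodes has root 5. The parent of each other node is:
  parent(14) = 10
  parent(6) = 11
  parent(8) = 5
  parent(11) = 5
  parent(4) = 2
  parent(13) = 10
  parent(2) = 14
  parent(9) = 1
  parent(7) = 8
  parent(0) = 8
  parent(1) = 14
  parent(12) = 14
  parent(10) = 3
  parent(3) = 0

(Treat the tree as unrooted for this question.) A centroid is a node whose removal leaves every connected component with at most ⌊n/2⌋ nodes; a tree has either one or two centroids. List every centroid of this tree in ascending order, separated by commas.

10

If 10 is removed the pieces have sizes 7, 6, 1, all ≤ ⌊15/2⌋ = 7.
Every other node leaves some component of size > 7, so the centroid is unique.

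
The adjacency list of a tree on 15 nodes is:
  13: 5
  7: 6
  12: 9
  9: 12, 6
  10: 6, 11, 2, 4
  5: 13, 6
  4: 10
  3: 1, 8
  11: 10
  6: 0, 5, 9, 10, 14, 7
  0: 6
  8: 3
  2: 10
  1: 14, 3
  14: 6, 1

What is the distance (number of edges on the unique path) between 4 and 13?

4

The path is 4 – 10 – 6 – 5 – 13, which has 4 edges.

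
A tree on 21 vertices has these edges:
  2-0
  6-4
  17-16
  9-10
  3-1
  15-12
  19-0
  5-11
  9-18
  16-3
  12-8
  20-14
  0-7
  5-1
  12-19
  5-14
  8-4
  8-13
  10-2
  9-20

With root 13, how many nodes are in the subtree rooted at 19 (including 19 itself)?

15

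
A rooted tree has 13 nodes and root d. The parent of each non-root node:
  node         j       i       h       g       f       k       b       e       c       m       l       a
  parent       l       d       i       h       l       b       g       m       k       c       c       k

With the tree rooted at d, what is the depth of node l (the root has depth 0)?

7

Path from d to l: d–i–h–g–b–k–c–l, which has 7 edges.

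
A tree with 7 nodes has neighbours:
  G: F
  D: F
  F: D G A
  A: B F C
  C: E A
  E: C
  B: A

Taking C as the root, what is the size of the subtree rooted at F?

The subtree rooted at F contains: F, G, D — 3 nodes.

3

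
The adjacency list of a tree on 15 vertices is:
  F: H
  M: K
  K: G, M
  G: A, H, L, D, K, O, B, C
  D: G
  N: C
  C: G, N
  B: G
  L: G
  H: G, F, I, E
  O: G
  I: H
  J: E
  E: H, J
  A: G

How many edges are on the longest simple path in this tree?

A longest path is N–C–G–H–E–J, with 5 edges.

5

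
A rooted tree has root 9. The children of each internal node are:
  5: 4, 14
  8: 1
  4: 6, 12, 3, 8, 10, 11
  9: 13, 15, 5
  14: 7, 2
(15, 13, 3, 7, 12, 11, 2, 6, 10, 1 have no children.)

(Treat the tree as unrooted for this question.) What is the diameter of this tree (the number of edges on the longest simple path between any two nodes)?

5

A longest path is 7–14–5–4–8–1, with 5 edges.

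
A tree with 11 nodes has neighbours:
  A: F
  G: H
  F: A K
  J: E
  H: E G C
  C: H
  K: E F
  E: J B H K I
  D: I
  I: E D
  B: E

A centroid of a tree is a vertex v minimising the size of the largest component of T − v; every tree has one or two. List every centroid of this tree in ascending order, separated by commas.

E

If E is removed the pieces have sizes 3, 3, 2, 1, 1, all ≤ ⌊11/2⌋ = 5.
Every other node leaves some component of size > 5, so the centroid is unique.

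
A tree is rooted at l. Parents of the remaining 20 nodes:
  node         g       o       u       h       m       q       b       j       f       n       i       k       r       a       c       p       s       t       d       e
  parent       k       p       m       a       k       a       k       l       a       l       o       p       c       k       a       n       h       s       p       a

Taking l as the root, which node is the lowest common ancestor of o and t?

Ancestors of o (toward the root): o, p, n, l.
Ancestors of t: t, s, h, a, k, p, n, l.
The deepest node appearing in both lists is p.

p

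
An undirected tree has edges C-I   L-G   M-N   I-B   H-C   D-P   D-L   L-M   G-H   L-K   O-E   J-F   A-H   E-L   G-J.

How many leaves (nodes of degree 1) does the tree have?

The leaves are A, B, F, K, N, O, P.
That is 7 leaves.

7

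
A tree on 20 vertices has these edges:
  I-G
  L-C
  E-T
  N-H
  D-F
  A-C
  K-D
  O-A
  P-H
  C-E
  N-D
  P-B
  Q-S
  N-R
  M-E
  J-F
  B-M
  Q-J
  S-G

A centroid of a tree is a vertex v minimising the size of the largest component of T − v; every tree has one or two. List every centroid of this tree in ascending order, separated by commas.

H, N

Delete N: the remaining components have sizes 10, 8, 1. Max 10 ≤ 10, so N is a centroid.
Its neighbour H also leaves a largest component of size 10, so both are centroids.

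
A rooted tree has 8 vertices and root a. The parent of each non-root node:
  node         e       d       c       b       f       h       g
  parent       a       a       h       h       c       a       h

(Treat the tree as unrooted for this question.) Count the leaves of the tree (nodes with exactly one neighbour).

Degree-1 nodes: b, d, e, f, g — 5 of them.

5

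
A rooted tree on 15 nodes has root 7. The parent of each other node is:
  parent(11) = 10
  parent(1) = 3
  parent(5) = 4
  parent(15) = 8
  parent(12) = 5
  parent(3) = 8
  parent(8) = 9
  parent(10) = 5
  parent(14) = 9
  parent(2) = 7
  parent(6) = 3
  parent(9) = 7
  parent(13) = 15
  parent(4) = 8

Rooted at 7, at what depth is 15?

Path from 7 to 15: 7–9–8–15, which has 3 edges.

3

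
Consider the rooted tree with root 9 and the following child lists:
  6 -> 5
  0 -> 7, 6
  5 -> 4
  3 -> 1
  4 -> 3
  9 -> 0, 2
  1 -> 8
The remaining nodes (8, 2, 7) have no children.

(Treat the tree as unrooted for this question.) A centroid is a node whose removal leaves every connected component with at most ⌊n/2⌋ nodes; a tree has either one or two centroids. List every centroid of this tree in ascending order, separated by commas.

5, 6

Delete 5: the remaining components have sizes 5, 4. Max 5 ≤ 5, so 5 is a centroid.
Its neighbour 6 also leaves a largest component of size 5, so both are centroids.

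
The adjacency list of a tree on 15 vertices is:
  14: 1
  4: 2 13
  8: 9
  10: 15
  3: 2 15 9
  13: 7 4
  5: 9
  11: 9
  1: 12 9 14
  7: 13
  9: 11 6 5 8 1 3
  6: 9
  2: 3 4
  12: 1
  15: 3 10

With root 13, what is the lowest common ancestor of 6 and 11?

9

Path 6→root: 6 9 3 2 4 13; path 11→root: 11 9 3 2 4 13.
First common node: 9.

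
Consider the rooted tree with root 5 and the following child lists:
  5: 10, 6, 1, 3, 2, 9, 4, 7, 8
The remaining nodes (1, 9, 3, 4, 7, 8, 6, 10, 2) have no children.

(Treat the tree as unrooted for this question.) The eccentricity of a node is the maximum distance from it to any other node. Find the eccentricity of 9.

2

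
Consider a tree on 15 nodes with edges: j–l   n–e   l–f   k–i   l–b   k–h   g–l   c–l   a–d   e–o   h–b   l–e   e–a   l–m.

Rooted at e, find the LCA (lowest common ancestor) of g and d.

e

Ancestors of g (toward the root): g, l, e.
Ancestors of d: d, a, e.
The deepest node appearing in both lists is e.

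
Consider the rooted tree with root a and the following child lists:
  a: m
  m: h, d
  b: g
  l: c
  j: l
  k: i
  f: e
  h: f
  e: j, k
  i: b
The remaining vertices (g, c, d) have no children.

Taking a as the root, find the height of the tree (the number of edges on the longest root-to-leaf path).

A deepest node is g, reached by a → m → h → f → e → k → i → b → g.
That path has 8 edges, so the height is 8.

8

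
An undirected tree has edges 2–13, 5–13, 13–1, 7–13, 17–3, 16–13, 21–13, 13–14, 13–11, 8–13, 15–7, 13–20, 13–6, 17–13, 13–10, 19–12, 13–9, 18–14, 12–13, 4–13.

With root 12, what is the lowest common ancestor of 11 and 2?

Path 11→root: 11 13 12; path 2→root: 2 13 12.
First common node: 13.

13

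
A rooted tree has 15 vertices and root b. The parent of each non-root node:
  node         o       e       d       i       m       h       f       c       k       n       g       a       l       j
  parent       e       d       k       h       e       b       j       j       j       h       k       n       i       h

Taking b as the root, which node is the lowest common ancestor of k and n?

h

Ancestors of k (toward the root): k, j, h, b.
Ancestors of n: n, h, b.
The deepest node appearing in both lists is h.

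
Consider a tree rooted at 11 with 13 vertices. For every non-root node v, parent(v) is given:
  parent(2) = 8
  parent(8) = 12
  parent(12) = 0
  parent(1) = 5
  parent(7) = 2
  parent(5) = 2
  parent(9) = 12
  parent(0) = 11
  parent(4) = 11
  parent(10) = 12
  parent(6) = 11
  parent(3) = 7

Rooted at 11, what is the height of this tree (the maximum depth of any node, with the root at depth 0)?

A deepest node is 1, reached by 11–0–12–8–2–5–1.
That path has 6 edges, so the height is 6.

6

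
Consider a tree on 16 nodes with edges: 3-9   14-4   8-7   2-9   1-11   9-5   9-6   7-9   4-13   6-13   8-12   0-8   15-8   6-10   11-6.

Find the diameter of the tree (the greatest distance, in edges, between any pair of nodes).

7

A longest path is 14 - 4 - 13 - 6 - 9 - 7 - 8 - 12, with 7 edges.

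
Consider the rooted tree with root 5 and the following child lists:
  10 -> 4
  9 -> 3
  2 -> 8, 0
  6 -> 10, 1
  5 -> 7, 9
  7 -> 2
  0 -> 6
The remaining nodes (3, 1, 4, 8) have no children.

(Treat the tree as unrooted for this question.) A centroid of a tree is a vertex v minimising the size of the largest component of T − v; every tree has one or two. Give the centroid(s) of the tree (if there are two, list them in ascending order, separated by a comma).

2

Removing 2 splits the tree into components of sizes 5, 4, 1; the largest is 5 ≤ ⌊11/2⌋ = 5.
No neighbour of 2 does as well, so 2 is the unique centroid.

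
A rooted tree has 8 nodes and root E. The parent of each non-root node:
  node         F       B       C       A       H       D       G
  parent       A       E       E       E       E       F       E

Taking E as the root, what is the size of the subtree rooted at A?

The subtree rooted at A contains: A, F, D — 3 nodes.

3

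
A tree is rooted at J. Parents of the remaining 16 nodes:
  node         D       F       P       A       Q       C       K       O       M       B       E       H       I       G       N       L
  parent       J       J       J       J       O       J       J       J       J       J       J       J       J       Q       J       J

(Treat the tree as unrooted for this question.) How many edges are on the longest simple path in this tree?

4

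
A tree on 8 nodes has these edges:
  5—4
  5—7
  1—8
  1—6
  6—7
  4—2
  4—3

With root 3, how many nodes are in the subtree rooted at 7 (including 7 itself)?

Descendants of 7 (including itself): 7, 6, 1, 8. That's 4.

4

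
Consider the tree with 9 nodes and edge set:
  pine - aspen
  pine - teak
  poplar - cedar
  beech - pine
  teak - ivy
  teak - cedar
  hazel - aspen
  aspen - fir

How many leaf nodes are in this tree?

The leaves are beech, fir, hazel, ivy, poplar.
That is 5 leaves.

5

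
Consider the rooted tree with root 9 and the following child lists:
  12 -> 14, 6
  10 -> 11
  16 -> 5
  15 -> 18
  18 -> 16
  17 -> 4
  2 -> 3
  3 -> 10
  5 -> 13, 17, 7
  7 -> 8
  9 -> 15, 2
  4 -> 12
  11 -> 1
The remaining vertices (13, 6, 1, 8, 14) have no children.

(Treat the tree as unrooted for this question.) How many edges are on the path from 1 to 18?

7

Walking from 1: 1–11–10–3–2–9–15–18. Length 7.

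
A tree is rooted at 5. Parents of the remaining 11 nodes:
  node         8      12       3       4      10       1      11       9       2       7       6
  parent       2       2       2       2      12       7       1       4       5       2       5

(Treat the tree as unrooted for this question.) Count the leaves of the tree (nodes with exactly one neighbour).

Degree-1 nodes: 3, 6, 8, 9, 10, 11 — 6 of them.

6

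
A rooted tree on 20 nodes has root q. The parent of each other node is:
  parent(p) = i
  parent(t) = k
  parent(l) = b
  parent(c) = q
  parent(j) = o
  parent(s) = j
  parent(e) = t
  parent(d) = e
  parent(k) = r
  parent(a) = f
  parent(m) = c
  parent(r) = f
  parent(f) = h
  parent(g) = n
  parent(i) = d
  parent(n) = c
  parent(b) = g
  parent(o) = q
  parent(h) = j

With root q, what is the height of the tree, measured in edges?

11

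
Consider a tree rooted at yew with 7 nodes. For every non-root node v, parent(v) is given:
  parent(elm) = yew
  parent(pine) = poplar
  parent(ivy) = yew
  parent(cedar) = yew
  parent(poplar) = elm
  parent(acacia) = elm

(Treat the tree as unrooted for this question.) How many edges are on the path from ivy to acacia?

The path is ivy - yew - elm - acacia, which has 3 edges.

3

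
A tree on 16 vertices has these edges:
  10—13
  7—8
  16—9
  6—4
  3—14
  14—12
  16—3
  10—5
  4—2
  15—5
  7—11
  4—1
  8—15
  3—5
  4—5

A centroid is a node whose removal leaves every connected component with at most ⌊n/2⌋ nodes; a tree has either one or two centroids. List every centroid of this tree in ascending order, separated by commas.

Delete 5: the remaining components have sizes 5, 4, 4, 2. Max 5 ≤ 8, so 5 is a centroid.
No neighbour of 5 does as well, so 5 is the unique centroid.

5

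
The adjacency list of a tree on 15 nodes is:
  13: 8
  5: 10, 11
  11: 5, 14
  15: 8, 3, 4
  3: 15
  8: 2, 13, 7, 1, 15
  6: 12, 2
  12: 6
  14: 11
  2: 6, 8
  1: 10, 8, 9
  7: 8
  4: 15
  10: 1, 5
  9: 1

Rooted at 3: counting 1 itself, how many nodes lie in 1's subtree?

1's subtree: {1, 10, 9, 5, 11, 14}, size 6.

6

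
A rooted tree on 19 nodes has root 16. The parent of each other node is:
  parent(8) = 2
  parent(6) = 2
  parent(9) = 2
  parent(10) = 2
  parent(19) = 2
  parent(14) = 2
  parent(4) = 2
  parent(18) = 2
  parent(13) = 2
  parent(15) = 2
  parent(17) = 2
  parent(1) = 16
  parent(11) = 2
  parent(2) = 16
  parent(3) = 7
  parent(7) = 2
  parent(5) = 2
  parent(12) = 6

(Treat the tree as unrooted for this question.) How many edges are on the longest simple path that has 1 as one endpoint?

4

The node farthest from 1 is 3 (12 also at distance 4), via 1-16-2-7-3 — 4 edges.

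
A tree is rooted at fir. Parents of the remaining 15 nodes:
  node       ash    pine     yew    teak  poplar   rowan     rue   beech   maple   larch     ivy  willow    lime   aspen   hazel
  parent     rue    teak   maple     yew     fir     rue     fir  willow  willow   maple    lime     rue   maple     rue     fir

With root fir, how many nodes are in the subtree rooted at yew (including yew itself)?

3

yew's subtree: {yew, teak, pine}, size 3.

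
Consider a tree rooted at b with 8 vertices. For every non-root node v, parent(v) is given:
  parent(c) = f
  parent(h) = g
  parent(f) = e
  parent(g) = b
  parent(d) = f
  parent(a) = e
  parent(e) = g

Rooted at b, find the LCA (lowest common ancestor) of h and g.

h's ancestor chain is h, g, b and g's is g, b; they first meet at g.

g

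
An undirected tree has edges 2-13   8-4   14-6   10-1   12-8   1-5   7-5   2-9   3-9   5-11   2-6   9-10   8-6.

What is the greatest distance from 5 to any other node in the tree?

7

Distances from 5 peak at 7, attained at 4 (12 also at distance 7).
5–1–10–9–2–6–8–4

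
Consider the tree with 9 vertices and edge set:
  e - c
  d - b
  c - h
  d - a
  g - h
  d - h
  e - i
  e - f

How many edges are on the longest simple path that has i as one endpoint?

5

The node farthest from i is b (a also at distance 5), via i–e–c–h–d–b — 5 edges.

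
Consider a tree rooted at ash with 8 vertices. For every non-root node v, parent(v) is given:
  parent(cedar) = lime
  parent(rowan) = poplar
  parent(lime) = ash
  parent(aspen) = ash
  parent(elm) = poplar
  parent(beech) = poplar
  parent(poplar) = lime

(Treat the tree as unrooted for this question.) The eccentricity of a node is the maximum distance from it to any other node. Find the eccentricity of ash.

3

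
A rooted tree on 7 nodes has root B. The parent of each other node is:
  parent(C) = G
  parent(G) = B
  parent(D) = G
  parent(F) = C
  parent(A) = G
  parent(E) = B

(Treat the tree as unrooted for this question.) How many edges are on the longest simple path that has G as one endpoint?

2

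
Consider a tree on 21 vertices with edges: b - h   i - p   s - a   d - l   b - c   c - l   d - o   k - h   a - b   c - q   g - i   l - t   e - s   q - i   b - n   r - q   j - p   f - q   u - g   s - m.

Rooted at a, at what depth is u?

6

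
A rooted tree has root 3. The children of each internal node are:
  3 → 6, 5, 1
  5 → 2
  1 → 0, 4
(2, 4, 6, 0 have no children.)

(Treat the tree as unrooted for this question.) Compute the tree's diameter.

4

Starting from 4, a farthest node is 2 at distance 4.
One longest path: 4-1-3-5-2.
So the diameter is 4.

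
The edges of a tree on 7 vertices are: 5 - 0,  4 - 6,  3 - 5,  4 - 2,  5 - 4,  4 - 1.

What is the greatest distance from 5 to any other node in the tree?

2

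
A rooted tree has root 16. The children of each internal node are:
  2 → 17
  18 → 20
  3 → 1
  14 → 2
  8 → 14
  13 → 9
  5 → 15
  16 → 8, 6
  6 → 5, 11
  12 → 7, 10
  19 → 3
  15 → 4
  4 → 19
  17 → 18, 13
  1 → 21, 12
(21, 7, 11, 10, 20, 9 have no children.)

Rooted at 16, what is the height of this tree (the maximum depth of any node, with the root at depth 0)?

9

A deepest node is 7, reached by 16 → 6 → 5 → 15 → 4 → 19 → 3 → 1 → 12 → 7.
That path has 9 edges, so the height is 9.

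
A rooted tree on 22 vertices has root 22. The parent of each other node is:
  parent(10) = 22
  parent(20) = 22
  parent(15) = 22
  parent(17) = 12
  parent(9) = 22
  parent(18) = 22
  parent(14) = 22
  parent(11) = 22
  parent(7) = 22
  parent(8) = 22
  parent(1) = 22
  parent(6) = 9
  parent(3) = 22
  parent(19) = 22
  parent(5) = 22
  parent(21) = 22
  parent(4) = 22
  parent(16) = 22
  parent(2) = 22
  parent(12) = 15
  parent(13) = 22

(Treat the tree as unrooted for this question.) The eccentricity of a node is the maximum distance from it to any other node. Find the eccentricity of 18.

4

Distances from 18 peak at 4, attained at 17.
18-22-15-12-17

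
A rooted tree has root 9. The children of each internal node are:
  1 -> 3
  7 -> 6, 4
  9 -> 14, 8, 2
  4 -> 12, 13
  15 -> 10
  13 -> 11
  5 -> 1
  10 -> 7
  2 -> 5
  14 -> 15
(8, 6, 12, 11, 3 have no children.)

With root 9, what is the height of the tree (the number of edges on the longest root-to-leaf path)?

The longest root-to-leaf path is 9 → 14 → 15 → 10 → 7 → 4 → 13 → 11 (7 edges).

7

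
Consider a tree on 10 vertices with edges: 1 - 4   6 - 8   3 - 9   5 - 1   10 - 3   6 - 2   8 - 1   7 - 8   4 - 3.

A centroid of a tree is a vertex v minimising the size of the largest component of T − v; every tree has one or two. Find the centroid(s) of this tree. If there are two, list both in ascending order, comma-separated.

1

Removing 1 splits the tree into components of sizes 4, 4, 1; the largest is 4 ≤ ⌊10/2⌋ = 5.
No neighbour of 1 does as well, so 1 is the unique centroid.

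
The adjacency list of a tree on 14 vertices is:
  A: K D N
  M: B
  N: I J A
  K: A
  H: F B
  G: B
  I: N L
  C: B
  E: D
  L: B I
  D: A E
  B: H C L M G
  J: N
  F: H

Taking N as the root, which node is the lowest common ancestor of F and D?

Path F→root: F H B L I N; path D→root: D A N.
First common node: N.

N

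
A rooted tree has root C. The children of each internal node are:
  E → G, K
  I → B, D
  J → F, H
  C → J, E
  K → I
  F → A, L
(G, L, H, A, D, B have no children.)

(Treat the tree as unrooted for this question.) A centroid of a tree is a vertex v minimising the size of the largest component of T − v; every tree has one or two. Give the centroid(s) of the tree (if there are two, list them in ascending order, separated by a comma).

Delete E: the remaining components have sizes 6, 4, 1. Max 6 ≤ 6, so E is a centroid.
Its neighbour C also leaves a largest component of size 6, so both are centroids.

C, E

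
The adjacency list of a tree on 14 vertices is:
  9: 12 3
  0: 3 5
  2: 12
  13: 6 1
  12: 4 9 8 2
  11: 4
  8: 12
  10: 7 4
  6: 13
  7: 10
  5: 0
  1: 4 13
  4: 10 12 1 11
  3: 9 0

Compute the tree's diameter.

A longest path is 5 - 0 - 3 - 9 - 12 - 4 - 1 - 13 - 6, with 8 edges.

8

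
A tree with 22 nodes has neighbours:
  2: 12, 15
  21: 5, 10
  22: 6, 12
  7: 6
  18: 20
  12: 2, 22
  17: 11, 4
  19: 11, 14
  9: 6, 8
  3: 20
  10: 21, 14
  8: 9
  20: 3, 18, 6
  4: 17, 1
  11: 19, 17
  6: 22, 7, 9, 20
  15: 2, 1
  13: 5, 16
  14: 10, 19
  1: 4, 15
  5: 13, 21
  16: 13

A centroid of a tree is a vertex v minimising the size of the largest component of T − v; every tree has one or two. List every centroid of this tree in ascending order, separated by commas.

1, 15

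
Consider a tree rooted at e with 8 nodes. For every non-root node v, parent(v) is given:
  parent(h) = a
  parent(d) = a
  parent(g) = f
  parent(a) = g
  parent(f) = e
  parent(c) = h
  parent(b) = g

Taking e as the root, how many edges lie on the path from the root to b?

Path from e to b: e–f–g–b, which has 3 edges.

3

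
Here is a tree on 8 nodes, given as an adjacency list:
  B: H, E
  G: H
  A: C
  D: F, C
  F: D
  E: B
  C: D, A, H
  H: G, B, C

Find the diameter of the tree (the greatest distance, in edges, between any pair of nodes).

5

A longest path is F–D–C–H–B–E, with 5 edges.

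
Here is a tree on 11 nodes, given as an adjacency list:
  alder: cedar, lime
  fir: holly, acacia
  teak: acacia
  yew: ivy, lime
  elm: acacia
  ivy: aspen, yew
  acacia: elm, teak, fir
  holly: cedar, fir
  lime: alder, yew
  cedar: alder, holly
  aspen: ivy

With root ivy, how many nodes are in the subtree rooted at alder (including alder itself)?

7

The subtree rooted at alder contains: alder, cedar, holly, fir, acacia, teak, elm — 7 nodes.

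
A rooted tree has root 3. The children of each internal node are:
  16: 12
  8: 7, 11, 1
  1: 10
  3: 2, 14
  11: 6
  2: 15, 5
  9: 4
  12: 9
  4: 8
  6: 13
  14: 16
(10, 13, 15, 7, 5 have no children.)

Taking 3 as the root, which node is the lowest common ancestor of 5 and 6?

3

Ancestors of 5 (toward the root): 5, 2, 3.
Ancestors of 6: 6, 11, 8, 4, 9, 12, 16, 14, 3.
The deepest node appearing in both lists is 3.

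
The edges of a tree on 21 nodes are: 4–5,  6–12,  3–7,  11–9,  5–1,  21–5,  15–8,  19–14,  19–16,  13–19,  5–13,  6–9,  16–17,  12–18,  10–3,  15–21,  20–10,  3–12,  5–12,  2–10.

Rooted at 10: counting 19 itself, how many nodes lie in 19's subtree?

Descendants of 19 (including itself): 19, 16, 14, 17. That's 4.

4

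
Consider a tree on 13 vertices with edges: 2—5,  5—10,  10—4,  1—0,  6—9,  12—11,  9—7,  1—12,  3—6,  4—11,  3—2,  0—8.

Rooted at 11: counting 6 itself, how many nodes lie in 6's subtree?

6's subtree: {6, 9, 7}, size 3.

3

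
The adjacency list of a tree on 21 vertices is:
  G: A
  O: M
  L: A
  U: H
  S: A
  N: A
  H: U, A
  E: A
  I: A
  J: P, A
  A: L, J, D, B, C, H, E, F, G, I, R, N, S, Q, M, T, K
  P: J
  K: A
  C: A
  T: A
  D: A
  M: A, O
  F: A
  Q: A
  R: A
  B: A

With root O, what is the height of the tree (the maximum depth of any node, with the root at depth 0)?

The longest root-to-leaf path is O – M – A – H – U (4 edges).

4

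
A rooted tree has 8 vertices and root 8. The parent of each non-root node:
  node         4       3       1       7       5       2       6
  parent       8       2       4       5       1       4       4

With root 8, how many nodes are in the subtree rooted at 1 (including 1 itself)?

3

Descendants of 1 (including itself): 1, 5, 7. That's 3.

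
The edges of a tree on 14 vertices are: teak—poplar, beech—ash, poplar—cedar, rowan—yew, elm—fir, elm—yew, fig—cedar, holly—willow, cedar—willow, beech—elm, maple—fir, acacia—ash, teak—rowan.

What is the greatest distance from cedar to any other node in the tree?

Distances from cedar peak at 8, attained at acacia.
cedar – poplar – teak – rowan – yew – elm – beech – ash – acacia

8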